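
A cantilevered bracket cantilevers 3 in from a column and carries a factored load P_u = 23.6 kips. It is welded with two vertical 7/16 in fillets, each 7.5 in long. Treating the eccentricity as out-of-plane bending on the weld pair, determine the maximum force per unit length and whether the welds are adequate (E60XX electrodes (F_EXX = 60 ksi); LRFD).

f_max ≈ 4.09 kip/in; adequate

L_w = 2 × 7.5 = 15 in; section modulus (unit throat) S = 2 × L²/6 = 18.75 in².
Direct shear f_v = P/L_w = 23.6/15 = 1.573 kip/in.
Moment M = P × e = 23.6 × 3 = 70.8 kip·in; bending f_b = M/S = 3.776 kip/in.
f_max = √(f_v² + f_b²) = √(1.573² + 3.776²) = 4.091 kip/in.
φr_n = 0.75 × 0.6 × 60 × (0.707 × 0.4375) = 8.351 kip/in → adequate.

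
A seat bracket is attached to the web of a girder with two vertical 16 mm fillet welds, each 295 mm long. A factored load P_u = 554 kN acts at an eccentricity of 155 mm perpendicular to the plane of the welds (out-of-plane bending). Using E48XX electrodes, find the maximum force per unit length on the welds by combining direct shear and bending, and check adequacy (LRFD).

f_max ≈ 3110 N/mm; NOT adequate

E48XX → F_EXX = 480 MPa.
L_w = 2 × 295 = 590 mm; section modulus (unit throat) S = 2 × L²/6 = 29010 mm².
Direct shear f_v = P/L_w = 554×10³/590 = 939 N/mm.
Moment M = P × e = 554×10³ × 155 = 85870000 N·mm; bending f_b = M/S = 2960 N/mm.
f_max = √(f_v² + f_b²) = √(939² + 2960²) = 3106 N/mm.
φr_n = 0.75 × 0.6 × 480 × (0.707 × 16) = 2443 N/mm → NOT adequate.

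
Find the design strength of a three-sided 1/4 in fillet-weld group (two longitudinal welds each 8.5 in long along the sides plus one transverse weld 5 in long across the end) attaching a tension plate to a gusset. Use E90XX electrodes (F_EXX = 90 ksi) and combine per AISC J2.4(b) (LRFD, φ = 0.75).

t_e = 0.707 × 0.25 = 0.1767 in.
R_nwl = 0.6 × 90 × 0.1767 × 17 = 162.3 kips (longitudinal, 2 welds).
R_nwt = 0.6 × 90 × 0.1767 × 5 = 47.72 kips (transverse, base value).
(i) R_nwl + R_nwt = 210 kips; (ii) 0.85 R_nwl + 1.5 R_nwt = 209.5 kips.
R_n = max = 210 kips [governs: (i)]; φR_n = 157.5 kips.

φR_n ≈ 157 kips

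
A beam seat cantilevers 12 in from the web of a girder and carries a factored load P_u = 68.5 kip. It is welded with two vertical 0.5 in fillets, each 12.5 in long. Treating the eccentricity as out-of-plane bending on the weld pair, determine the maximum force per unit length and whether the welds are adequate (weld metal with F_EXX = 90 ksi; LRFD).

f_max ≈ 16 kip/in; NOT adequate

L_w = 2 × 12.5 = 25 in; section modulus (unit throat) S = 2 × L²/6 = 52.08 in².
Direct shear f_v = P/L_w = 68.5/25 = 2.74 kip/in.
Moment M = P × e = 68.5 × 12 = 822 kip·in; bending f_b = M/S = 15.78 kip/in.
f_max = √(f_v² + f_b²) = √(2.74² + 15.78²) = 16.02 kip/in.
φr_n = 0.75 × 0.6 × 90 × (0.707 × 0.5) = 14.32 kip/in → NOT adequate.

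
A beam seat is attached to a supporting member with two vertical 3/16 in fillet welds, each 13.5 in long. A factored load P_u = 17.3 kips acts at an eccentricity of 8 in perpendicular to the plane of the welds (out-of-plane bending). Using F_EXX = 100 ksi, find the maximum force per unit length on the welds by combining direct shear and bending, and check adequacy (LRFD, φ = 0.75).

f_max ≈ 2.37 kip/in; adequate

L_w = 2 × 13.5 = 27 in; section modulus (unit throat) S = 2 × L²/6 = 60.75 in².
Direct shear f_v = P/L_w = 17.3/27 = 0.6407 kip/in.
Moment M = P × e = 17.3 × 8 = 138.4 kip·in; bending f_b = M/S = 2.278 kip/in.
f_max = √(f_v² + f_b²) = √(0.6407² + 2.278²) = 2.367 kip/in.
φr_n = 0.75 × 0.6 × 100 × (0.707 × 0.1875) = 5.965 kip/in → adequate.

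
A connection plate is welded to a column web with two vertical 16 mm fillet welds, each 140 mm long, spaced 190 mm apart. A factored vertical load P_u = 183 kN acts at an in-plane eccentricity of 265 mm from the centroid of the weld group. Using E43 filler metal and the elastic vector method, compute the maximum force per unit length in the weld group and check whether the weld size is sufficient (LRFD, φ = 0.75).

E43XX → F_EXX = 430 MPa.
Total weld length L_w = 280 mm. Treat welds as unit-width lines.
Polar moment about centroid: J = 2[d³/12 + d(b/2)²] = 2[140³/12 + 140×95²] = 2984000 mm³.
Direct shear f_v = P/L_w = 183×10³ / 280 = 653.6 N/mm (vertical).
Torsion M = P·e = 183×10³ × 265 = 48495000 N·mm.
Critical point at (x, y) = (95, 70) from centroid. f_tx = M·y/J = 1137 N/mm; f_ty = M·x/J = 1544 N/mm.
Resultant f_max = √[f_tx² + (f_v + f_ty)²] = √[1137² + (653.6 + 1544)²] = 2474 N/mm.
Capacity per unit length: φr_n = 0.75 × 0.6 × 430 × (0.707 × 16) = 2189 N/mm.
2474 > 2189 → NOT adequate.

f_max ≈ 2470 N/mm; NOT adequate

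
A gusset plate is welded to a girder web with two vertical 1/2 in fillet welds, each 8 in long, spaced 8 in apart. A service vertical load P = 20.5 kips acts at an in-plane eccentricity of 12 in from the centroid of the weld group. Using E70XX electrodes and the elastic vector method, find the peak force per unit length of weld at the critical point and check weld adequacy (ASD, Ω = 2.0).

E70XX → F_EXX = 70 ksi.
Total weld length L_w = 16 in. Treat welds as unit-width lines.
Polar moment about centroid: J = 2[d³/12 + d(b/2)²] = 2[8³/12 + 8×4²] = 341.3 in³.
Direct shear f_v = P/L_w = 20.5 / 16 = 1.281 kip/in (vertical).
Torsion M = P·e = 20.5 × 12 = 246 kip·in.
Critical point at (x, y) = (4, 4) from centroid. f_tx = M·y/J = 2.883 kip/in; f_ty = M·x/J = 2.883 kip/in.
Resultant f_max = √[f_tx² + (f_v + f_ty)²] = √[2.883² + (1.281 + 2.883)²] = 5.065 kip/in.
Capacity per unit length: r_n/Ω = (1/2.0) × 0.6 × 70 × (0.707 × 0.5) = 7.423 kip/in.
5.065 ≤ 7.423 → adequate.

f_max ≈ 5.06 kip/in; adequate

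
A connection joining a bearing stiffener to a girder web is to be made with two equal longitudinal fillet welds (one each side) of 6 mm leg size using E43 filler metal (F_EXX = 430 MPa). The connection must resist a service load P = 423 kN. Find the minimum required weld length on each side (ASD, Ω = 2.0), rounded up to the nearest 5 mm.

L = 390 mm on each side

Throat t_e = 0.707 × 6 = 4.242 mm.
r_n/Ω = (0.6 × 430 × 4.242) / 2.0 = 547.2 N/mm = 0.5472 kN/mm.
L_req = P / (r_n/Ω) = 423 / 0.5472 = 773 mm total.
Per side: 773 / 2 = 386.5 mm.
Round up → use L = 390 mm on each side.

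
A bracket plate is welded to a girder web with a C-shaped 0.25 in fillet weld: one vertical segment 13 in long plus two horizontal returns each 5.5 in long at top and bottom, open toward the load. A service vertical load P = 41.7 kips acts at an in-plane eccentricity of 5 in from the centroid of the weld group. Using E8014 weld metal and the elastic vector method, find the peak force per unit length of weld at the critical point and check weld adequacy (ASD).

E80XX → F_EXX = 80 ksi.
Total weld length L_w = 24 in. Treat welds as unit-width lines.
Centroid: x̄ = 2×5.5×2.75 / 24 = 1.26 in from the vertical weld.
Polar moment about centroid: J = I_x + I_y = [13³/12 + 2×5.5×6.5²] + [13×1.26² + 2(5.5³/12 + 5.5×1.49²)] = 720.6 in³.
Direct shear f_v = P/L_w = 41.7 / 24 = 1.738 kip/in (vertical).
Torsion M = P·e = 41.7 × 5 = 208.5 kip·in.
Critical point at (x, y) = (4.24, 6.5) from centroid. f_tx = M·y/J = 1.881 kip/in; f_ty = M·x/J = 1.227 kip/in.
Resultant f_max = √[f_tx² + (f_v + f_ty)²] = √[1.881² + (1.738 + 1.227)²] = 3.51 kip/in.
Capacity per unit length: r_n/Ω = (1/2.0) × 0.6 × 80 × (0.707 × 0.25) = 4.242 kip/in.
3.51 ≤ 4.242 → adequate.

f_max ≈ 3.51 kip/in; adequate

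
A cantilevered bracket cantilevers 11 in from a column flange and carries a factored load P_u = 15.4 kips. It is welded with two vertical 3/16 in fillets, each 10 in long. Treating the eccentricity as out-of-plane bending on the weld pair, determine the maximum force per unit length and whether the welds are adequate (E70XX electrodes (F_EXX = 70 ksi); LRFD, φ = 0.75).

L_w = 2 × 10 = 20 in; section modulus (unit throat) S = 2 × L²/6 = 33.33 in².
Direct shear f_v = P/L_w = 15.4/20 = 0.77 kip/in.
Moment M = P × e = 15.4 × 11 = 169.4 kip·in; bending f_b = M/S = 5.082 kip/in.
f_max = √(f_v² + f_b²) = √(0.77² + 5.082²) = 5.14 kip/in.
φr_n = 0.75 × 0.6 × 70 × (0.707 × 0.1875) = 4.176 kip/in → NOT adequate.

f_max ≈ 5.14 kip/in; NOT adequate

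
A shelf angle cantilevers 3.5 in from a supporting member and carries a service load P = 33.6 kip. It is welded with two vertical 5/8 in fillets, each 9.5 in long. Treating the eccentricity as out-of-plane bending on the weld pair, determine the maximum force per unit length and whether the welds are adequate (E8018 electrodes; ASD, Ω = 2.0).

f_max ≈ 4.29 kip/in; adequate

E80XX → F_EXX = 80 ksi.
L_w = 2 × 9.5 = 19 in; section modulus (unit throat) S = 2 × L²/6 = 30.08 in².
Direct shear f_v = P/L_w = 33.6/19 = 1.768 kip/in.
Moment M = P × e = 33.6 × 3.5 = 117.6 kip·in; bending f_b = M/S = 3.909 kip/in.
f_max = √(f_v² + f_b²) = √(1.768² + 3.909²) = 4.291 kip/in.
r_n/Ω = (1/2.0) × 0.6 × 80 × (0.707 × 0.625) = 10.6 kip/in → adequate.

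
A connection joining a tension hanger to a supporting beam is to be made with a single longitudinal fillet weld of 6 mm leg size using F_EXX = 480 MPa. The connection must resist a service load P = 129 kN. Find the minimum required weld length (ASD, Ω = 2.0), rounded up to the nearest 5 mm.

Throat t_e = 0.707 × 6 = 4.242 mm.
r_n/Ω = (0.6 × 480 × 4.242) / 2.0 = 610.8 N/mm = 0.6108 kN/mm.
L_req = P / (r_n/Ω) = 129 / 0.6108 = 211.2 mm total.
Round up → use L = 215 mm.

L = 215 mm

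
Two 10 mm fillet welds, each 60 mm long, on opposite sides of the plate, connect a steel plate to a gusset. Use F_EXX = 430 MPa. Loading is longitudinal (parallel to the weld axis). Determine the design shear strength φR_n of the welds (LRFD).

Effective throat t_e = 0.707 × 10 = 7.07 mm.
Total length L = 120 mm; A_we = 7.07 × 120 = 848.4 mm².
F_nw = 0.6 F_EXX = 0.6 × 430 = 258 MPa.
φR_n = 0.75 × 258 × 848.4 × 10⁻³ = 164.2 kN.

φR_n ≈ 164 kN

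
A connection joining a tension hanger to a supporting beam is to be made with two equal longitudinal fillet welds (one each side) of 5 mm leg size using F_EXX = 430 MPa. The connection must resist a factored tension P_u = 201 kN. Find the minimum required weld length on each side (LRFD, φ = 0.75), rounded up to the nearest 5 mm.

Throat t_e = 0.707 × 5 = 3.535 mm.
φr_n = 0.75 × 0.6 × 430 × 3.535 × 10⁻³ = 0.684 kN/mm.
L_req = P_u / φr_n = 201 / 0.684 = 293.8 mm total.
Per side: 293.8 / 2 = 146.9 mm.
Round up → use L = 150 mm on each side.

L = 150 mm on each side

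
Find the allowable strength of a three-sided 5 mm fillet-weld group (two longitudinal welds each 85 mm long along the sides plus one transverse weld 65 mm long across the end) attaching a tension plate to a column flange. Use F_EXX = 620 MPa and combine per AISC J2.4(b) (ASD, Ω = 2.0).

t_e = 0.707 × 5 = 3.535 mm.
R_nwl = 0.6 × 620 × 3.535 × 170 × 10⁻³ = 223.6 kN (longitudinal, 2 welds).
R_nwt = 0.6 × 620 × 3.535 × 65 × 10⁻³ = 85.48 kN (transverse, base value).
(i) R_nwl + R_nwt = 309 kN; (ii) 0.85 R_nwl + 1.5 R_nwt = 318.2 kN.
R_n = max = 318.2 kN [governs: (ii)]; R_n/Ω = 159.1 kN.

R_n/Ω ≈ 159 kN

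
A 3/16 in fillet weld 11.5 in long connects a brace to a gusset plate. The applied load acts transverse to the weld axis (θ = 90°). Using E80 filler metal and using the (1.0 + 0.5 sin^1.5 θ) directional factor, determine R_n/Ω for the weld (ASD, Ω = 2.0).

R_n/Ω ≈ 54.9 kips

E80XX → F_EXX = 80 ksi.
t_e = 0.707 × 0.1875 = 0.1326 in; A_we = 0.1326 × 11.5 = 1.524 in².
Directional factor: 1.0 + 0.5 sin^1.5(90°) = 1.5.
F_nw = 0.6 × 80 × 1.5 = 72 ksi.
R_n/Ω = (72 × 1.524) / 2.0 = 54.88 kips.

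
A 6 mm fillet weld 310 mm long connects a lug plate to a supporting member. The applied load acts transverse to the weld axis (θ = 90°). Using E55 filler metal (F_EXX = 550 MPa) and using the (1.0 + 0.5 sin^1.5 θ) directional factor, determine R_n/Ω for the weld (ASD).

R_n/Ω ≈ 325 kN

t_e = 0.707 × 6 = 4.242 mm; A_we = 4.242 × 310 = 1315 mm².
Directional factor: 1.0 + 0.5 sin^1.5(90°) = 1.5.
F_nw = 0.6 × 550 × 1.5 = 495 MPa.
R_n/Ω = (495 × 1315) / 2.0 × 10⁻³ = 325.5 kN.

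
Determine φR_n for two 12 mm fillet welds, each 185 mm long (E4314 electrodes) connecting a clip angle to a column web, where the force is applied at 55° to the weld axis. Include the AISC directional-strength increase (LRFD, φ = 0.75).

φR_n ≈ 833 kN

E43XX → F_EXX = 430 MPa.
t_e = 0.707 × 12 = 8.484 mm; A_we = 8.484 × 370 = 3139 mm².
Directional factor: 1.0 + 0.5 sin^1.5(55°) = 1.371.
F_nw = 0.6 × 430 × 1.371 = 353.6 MPa.
φR_n = 0.75 × 353.6 × 3139 × 10⁻³ = 832.6 kN.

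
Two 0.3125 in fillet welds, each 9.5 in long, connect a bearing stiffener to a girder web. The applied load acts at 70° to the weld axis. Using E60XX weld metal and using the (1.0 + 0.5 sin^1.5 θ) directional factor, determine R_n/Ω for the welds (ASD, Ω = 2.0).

E60XX → F_EXX = 60 ksi.
t_e = 0.707 × 0.3125 = 0.2209 in; A_we = 0.2209 × 19 = 4.198 in².
Directional factor: 1.0 + 0.5 sin^1.5(70°) = 1.455.
F_nw = 0.6 × 60 × 1.455 = 52.4 ksi.
R_n/Ω = (52.4 × 4.198) / 2.0 = 110 kip.

R_n/Ω ≈ 110 kip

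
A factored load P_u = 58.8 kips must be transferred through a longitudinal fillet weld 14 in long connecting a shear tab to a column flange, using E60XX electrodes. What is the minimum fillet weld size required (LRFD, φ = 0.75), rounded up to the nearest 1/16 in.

E60XX → F_EXX = 60 ksi.
Total weld length L = 14 in.
Required throat t_e = P_u / (φ × 0.6 F_EXX × L) = 58.8 / (0.75 × 0.6 × 60 × 14) = 0.1556 in.
Required leg w = t_e / 0.707 = 0.22 in → use 1/4 in.

w = 1/4 in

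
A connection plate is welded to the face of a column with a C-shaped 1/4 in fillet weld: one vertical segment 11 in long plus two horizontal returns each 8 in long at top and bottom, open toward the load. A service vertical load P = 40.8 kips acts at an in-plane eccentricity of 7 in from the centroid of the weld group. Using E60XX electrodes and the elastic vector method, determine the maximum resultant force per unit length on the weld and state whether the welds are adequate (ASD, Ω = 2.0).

E60XX → F_EXX = 60 ksi.
Total weld length L_w = 27 in. Treat welds as unit-width lines.
Centroid: x̄ = 2×8×4 / 27 = 2.37 in from the vertical weld.
Polar moment about centroid: J = I_x + I_y = [11³/12 + 2×8×5.5²] + [11×2.37² + 2(8³/12 + 8×1.63²)] = 784.5 in³.
Direct shear f_v = P/L_w = 40.8 / 27 = 1.511 kip/in (vertical).
Torsion M = P·e = 40.8 × 7 = 285.6 kip·in.
Critical point at (x, y) = (5.63, 5.5) from centroid. f_tx = M·y/J = 2.002 kip/in; f_ty = M·x/J = 2.049 kip/in.
Resultant f_max = √[f_tx² + (f_v + f_ty)²] = √[2.002² + (1.511 + 2.049)²] = 4.085 kip/in.
Capacity per unit length: r_n/Ω = (1/2.0) × 0.6 × 60 × (0.707 × 0.25) = 3.181 kip/in.
4.085 > 3.181 → NOT adequate.

f_max ≈ 4.08 kip/in; NOT adequate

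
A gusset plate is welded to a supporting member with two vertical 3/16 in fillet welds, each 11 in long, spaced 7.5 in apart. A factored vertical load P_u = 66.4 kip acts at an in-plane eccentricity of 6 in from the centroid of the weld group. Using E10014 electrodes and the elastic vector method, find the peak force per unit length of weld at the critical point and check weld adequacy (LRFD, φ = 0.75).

E100XX → F_EXX = 100 ksi.
Total weld length L_w = 22 in. Treat welds as unit-width lines.
Polar moment about centroid: J = 2[d³/12 + d(b/2)²] = 2[11³/12 + 11×3.75²] = 531.2 in³.
Direct shear f_v = P/L_w = 66.4 / 22 = 3.018 kip/in (vertical).
Torsion M = P·e = 66.4 × 6 = 398.4 kip·in.
Critical point at (x, y) = (3.75, 5.5) from centroid. f_tx = M·y/J = 4.125 kip/in; f_ty = M·x/J = 2.812 kip/in.
Resultant f_max = √[f_tx² + (f_v + f_ty)²] = √[4.125² + (3.018 + 2.812)²] = 7.142 kip/in.
Capacity per unit length: φr_n = 0.75 × 0.6 × 100 × (0.707 × 0.1875) = 5.965 kip/in.
7.142 > 5.965 → NOT adequate.

f_max ≈ 7.14 kip/in; NOT adequate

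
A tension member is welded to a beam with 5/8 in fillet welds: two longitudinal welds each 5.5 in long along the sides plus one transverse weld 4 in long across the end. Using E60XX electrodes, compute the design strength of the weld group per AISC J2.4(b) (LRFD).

φR_n ≈ 183 kip

E60XX → F_EXX = 60 ksi.
t_e = 0.707 × 0.625 = 0.4419 in.
R_nwl = 0.6 × 60 × 0.4419 × 11 = 175 kip (longitudinal, 2 welds).
R_nwt = 0.6 × 60 × 0.4419 × 4 = 63.63 kip (transverse, base value).
(i) R_nwl + R_nwt = 238.6 kip; (ii) 0.85 R_nwl + 1.5 R_nwt = 244.2 kip.
R_n = max = 244.2 kip [governs: (ii)]; φR_n = 183.1 kip.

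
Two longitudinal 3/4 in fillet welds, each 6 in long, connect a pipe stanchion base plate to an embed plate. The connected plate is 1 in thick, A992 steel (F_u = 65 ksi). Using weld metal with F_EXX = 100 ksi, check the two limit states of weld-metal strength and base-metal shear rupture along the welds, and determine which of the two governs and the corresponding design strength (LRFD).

φR_n ≈ 286 kips (weld metal governs)

t_e = 0.707 × 0.75 = 0.5302 in; L = 12 in.
Weld metal: φR_n = 0.75 × 0.6 × 100 × 0.5302 × 12 = 286.3 kips.
Base metal (shear rupture): φR_n = 0.75 × 0.6 × 65 × 1 × 12 = 351 kips.
Governing: weld metal.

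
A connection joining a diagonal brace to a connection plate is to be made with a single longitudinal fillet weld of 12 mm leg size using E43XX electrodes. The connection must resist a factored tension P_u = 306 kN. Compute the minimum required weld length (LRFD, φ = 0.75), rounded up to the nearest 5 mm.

L = 190 mm

E43XX → F_EXX = 430 MPa.
Throat t_e = 0.707 × 12 = 8.484 mm.
φr_n = 0.75 × 0.6 × 430 × 8.484 × 10⁻³ = 1.642 kN/mm.
L_req = P_u / φr_n = 306 / 1.642 = 186.4 mm total.
Round up → use L = 190 mm.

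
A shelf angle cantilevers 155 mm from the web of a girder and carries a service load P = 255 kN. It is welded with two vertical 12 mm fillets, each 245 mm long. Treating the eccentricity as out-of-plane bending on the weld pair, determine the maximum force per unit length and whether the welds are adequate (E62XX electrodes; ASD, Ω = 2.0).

f_max ≈ 2040 N/mm; NOT adequate

E62XX → F_EXX = 620 MPa.
L_w = 2 × 245 = 490 mm; section modulus (unit throat) S = 2 × L²/6 = 20010 mm².
Direct shear f_v = P/L_w = 255×10³/490 = 520.4 N/mm.
Moment M = P × e = 255×10³ × 155 = 39525000 N·mm; bending f_b = M/S = 1975 N/mm.
f_max = √(f_v² + f_b²) = √(520.4² + 1975²) = 2043 N/mm.
r_n/Ω = (1/2.0) × 0.6 × 620 × (0.707 × 12) = 1578 N/mm → NOT adequate.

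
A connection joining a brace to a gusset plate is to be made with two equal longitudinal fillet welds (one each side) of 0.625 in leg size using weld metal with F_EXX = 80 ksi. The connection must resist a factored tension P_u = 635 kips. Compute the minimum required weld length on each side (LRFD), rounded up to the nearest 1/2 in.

L = 20 in on each side

Throat t_e = 0.707 × 0.625 = 0.4419 in.
φr_n = 0.75 × 0.6 × 80 × 0.4419 = 15.91 kips/in.
L_req = P_u / φr_n = 635 / 15.91 = 39.92 in total.
Per side: 39.92 / 2 = 19.96 in.
Round up → use L = 20 in on each side.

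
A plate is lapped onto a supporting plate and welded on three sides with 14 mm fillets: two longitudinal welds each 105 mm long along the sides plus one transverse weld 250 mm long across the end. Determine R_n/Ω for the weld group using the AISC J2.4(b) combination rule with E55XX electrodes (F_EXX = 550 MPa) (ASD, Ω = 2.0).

t_e = 0.707 × 14 = 9.898 mm.
R_nwl = 0.6 × 550 × 9.898 × 210 × 10⁻³ = 685.9 kN (longitudinal, 2 welds).
R_nwt = 0.6 × 550 × 9.898 × 250 × 10⁻³ = 816.6 kN (transverse, base value).
(i) R_nwl + R_nwt = 1503 kN; (ii) 0.85 R_nwl + 1.5 R_nwt = 1808 kN.
R_n = max = 1808 kN [governs: (ii)]; R_n/Ω = 904 kN.

R_n/Ω ≈ 904 kN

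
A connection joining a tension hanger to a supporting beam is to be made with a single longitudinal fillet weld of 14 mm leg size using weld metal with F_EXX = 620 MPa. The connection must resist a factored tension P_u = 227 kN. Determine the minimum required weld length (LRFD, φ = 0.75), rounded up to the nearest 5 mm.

Throat t_e = 0.707 × 14 = 9.898 mm.
φr_n = 0.75 × 0.6 × 620 × 9.898 × 10⁻³ = 2.762 kN/mm.
L_req = P_u / φr_n = 227 / 2.762 = 82.2 mm total.
Round up → use L = 85 mm.

L = 85 mm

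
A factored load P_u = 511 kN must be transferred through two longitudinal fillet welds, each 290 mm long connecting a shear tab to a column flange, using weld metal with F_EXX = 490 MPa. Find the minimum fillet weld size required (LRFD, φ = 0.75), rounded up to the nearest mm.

Total weld length L = 580 mm.
Required throat t_e = P_u / (φ × 0.6 F_EXX × L) = 511 / (0.75 × 0.6 × 490 × 580 × 10⁻³) = 3.996 mm.
Required leg w = t_e / 0.707 = 5.652 mm → use 6 mm.

w = 6 mm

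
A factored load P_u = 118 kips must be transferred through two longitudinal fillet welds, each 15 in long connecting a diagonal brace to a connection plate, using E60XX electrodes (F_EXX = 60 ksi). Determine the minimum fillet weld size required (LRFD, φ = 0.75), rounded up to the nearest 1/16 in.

w = 1/4 in

Total weld length L = 30 in.
Required throat t_e = P_u / (φ × 0.6 F_EXX × L) = 118 / (0.75 × 0.6 × 60 × 30) = 0.1457 in.
Required leg w = t_e / 0.707 = 0.2061 in → use 1/4 in.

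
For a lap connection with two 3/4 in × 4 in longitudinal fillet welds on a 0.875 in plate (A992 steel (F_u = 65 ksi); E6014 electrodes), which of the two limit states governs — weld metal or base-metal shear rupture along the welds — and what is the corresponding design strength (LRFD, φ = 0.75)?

E60XX → F_EXX = 60 ksi.
t_e = 0.707 × 0.75 = 0.5302 in; L = 8 in.
Weld metal: φR_n = 0.75 × 0.6 × 60 × 0.5302 × 8 = 114.5 kip.
Base metal (shear rupture): φR_n = 0.75 × 0.6 × 65 × 0.875 × 8 = 204.8 kip.
Governing: weld metal.

φR_n ≈ 115 kip (weld metal governs)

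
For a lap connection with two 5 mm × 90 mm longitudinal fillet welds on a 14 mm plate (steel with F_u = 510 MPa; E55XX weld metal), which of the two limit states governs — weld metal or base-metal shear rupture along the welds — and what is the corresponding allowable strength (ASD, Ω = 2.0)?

R_n/Ω ≈ 105 kN (weld metal governs)

E55XX → F_EXX = 550 MPa.
t_e = 0.707 × 5 = 3.535 mm; L = 180 mm.
Weld metal: R_n/Ω = (1/2.0) × 0.6 × 550 × 3.535 × 180 × 10⁻³ = 105 kN.
Base metal (shear rupture): R_n/Ω = (1/2.0) × 0.6 × 510 × 14 × 180 × 10⁻³ = 385.6 kN.
Governing: weld metal.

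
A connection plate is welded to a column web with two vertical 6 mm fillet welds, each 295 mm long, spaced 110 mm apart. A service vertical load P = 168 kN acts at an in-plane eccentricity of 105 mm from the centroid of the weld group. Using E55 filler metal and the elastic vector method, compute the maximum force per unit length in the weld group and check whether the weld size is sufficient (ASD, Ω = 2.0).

E55XX → F_EXX = 550 MPa.
Total weld length L_w = 590 mm. Treat welds as unit-width lines.
Polar moment about centroid: J = 2[d³/12 + d(b/2)²] = 2[295³/12 + 295×55²] = 6063000 mm³.
Direct shear f_v = P/L_w = 168×10³ / 590 = 284.7 N/mm (vertical).
Torsion M = P·e = 168×10³ × 105 = 17640000 N·mm.
Critical point at (x, y) = (55, 147.5) from centroid. f_tx = M·y/J = 429.1 N/mm; f_ty = M·x/J = 160 N/mm.
Resultant f_max = √[f_tx² + (f_v + f_ty)²] = √[429.1² + (284.7 + 160)²] = 618 N/mm.
Capacity per unit length: r_n/Ω = (1/2.0) × 0.6 × 550 × (0.707 × 6) = 699.9 N/mm.
618 ≤ 699.9 → adequate.

f_max ≈ 618 N/mm; adequate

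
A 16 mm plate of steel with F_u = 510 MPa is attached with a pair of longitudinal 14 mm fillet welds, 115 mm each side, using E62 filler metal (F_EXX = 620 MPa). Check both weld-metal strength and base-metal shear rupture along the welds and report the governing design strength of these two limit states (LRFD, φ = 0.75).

φR_n ≈ 635 kN (weld metal governs)

t_e = 0.707 × 14 = 9.898 mm; L = 230 mm.
Weld metal: φR_n = 0.75 × 0.6 × 620 × 9.898 × 230 × 10⁻³ = 635.2 kN.
Base metal (shear rupture): φR_n = 0.75 × 0.6 × 510 × 16 × 230 × 10⁻³ = 844.6 kN.
Governing: weld metal.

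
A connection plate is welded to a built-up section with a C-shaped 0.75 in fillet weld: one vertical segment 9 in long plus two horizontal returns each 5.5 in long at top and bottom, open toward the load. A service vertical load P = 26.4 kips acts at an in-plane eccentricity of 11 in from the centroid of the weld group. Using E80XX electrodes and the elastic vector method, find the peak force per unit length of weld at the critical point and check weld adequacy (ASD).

E80XX → F_EXX = 80 ksi.
Total weld length L_w = 20 in. Treat welds as unit-width lines.
Centroid: x̄ = 2×5.5×2.75 / 20 = 1.512 in from the vertical weld.
Polar moment about centroid: J = I_x + I_y = [9³/12 + 2×5.5×4.5²] + [9×1.512² + 2(5.5³/12 + 5.5×1.238²)] = 348.7 in³.
Direct shear f_v = P/L_w = 26.4 / 20 = 1.32 kip/in (vertical).
Torsion M = P·e = 26.4 × 11 = 290.4 kip·in.
Critical point at (x, y) = (3.987, 4.5) from centroid. f_tx = M·y/J = 3.748 kip/in; f_ty = M·x/J = 3.321 kip/in.
Resultant f_max = √[f_tx² + (f_v + f_ty)²] = √[3.748² + (1.32 + 3.321)²] = 5.966 kip/in.
Capacity per unit length: r_n/Ω = (1/2.0) × 0.6 × 80 × (0.707 × 0.75) = 12.73 kip/in.
5.966 ≤ 12.73 → adequate.

f_max ≈ 5.97 kip/in; adequate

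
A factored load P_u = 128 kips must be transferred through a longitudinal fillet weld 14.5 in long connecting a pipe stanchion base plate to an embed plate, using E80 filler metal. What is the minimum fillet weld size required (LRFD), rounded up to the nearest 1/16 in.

E80XX → F_EXX = 80 ksi.
Total weld length L = 14.5 in.
Required throat t_e = P_u / (φ × 0.6 F_EXX × L) = 128 / (0.75 × 0.6 × 80 × 14.5) = 0.2452 in.
Required leg w = t_e / 0.707 = 0.3468 in → use 3/8 in.

w = 3/8 in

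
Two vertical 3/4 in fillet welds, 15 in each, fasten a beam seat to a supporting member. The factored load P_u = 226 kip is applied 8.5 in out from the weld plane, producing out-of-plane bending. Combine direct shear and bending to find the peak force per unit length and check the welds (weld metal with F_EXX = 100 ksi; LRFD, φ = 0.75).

L_w = 2 × 15 = 30 in; section modulus (unit throat) S = 2 × L²/6 = 75 in².
Direct shear f_v = P/L_w = 226/30 = 7.533 kip/in.
Moment M = P × e = 226 × 8.5 = 1921 kip·in; bending f_b = M/S = 25.61 kip/in.
f_max = √(f_v² + f_b²) = √(7.533² + 25.61²) = 26.7 kip/in.
φr_n = 0.75 × 0.6 × 100 × (0.707 × 0.75) = 23.86 kip/in → NOT adequate.

f_max ≈ 26.7 kip/in; NOT adequate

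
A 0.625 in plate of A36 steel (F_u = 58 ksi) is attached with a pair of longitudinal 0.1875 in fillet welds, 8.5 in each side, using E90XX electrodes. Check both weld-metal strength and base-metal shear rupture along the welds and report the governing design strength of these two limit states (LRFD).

φR_n ≈ 91.3 kips (weld metal governs)

E90XX → F_EXX = 90 ksi.
t_e = 0.707 × 0.1875 = 0.1326 in; L = 17 in.
Weld metal: φR_n = 0.75 × 0.6 × 90 × 0.1326 × 17 = 91.27 kips.
Base metal (shear rupture): φR_n = 0.75 × 0.6 × 58 × 0.625 × 17 = 277.3 kips.
Governing: weld metal.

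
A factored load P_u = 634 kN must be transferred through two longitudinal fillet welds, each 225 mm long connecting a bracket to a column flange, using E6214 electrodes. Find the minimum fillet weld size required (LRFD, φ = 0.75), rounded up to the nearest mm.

E62XX → F_EXX = 620 MPa.
Total weld length L = 450 mm.
Required throat t_e = P_u / (φ × 0.6 F_EXX × L) = 634 / (0.75 × 0.6 × 620 × 450 × 10⁻³) = 5.05 mm.
Required leg w = t_e / 0.707 = 7.143 mm → use 8 mm.

w = 8 mm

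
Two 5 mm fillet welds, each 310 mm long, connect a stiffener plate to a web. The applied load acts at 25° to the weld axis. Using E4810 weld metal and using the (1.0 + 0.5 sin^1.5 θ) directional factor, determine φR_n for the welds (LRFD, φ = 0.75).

E48XX → F_EXX = 480 MPa.
t_e = 0.707 × 5 = 3.535 mm; A_we = 3.535 × 620 = 2192 mm².
Directional factor: 1.0 + 0.5 sin^1.5(25°) = 1.137.
F_nw = 0.6 × 480 × 1.137 = 327.6 MPa.
φR_n = 0.75 × 327.6 × 2192 × 10⁻³ = 538.4 kN.

φR_n ≈ 538 kN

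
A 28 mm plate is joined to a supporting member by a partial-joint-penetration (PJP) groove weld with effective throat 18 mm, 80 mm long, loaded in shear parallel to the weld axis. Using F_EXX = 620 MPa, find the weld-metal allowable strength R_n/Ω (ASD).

Effective throat (given) t_e = 18 mm.
A_we = 18 × 80 = 1440 mm².
F_nw = 0.6 F_EXX = 372 MPa.
R_n/Ω = (372 × 1440) / 2.0 × 10⁻³ = 267.8 kN.

R_n/Ω ≈ 268 kN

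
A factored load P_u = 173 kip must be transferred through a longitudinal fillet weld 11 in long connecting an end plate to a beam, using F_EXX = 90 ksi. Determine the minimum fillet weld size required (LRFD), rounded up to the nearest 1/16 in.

w = 9/16 in

Total weld length L = 11 in.
Required throat t_e = P_u / (φ × 0.6 F_EXX × L) = 173 / (0.75 × 0.6 × 90 × 11) = 0.3883 in.
Required leg w = t_e / 0.707 = 0.5493 in → use 9/16 in.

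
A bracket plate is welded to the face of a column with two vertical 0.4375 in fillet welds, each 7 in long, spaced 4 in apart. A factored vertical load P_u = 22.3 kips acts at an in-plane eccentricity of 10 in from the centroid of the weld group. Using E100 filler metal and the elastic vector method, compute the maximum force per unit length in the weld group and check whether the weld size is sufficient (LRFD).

E100XX → F_EXX = 100 ksi.
Total weld length L_w = 14 in. Treat welds as unit-width lines.
Polar moment about centroid: J = 2[d³/12 + d(b/2)²] = 2[7³/12 + 7×2²] = 113.2 in³.
Direct shear f_v = P/L_w = 22.3 / 14 = 1.593 kip/in (vertical).
Torsion M = P·e = 22.3 × 10 = 223 kip·in.
Critical point at (x, y) = (2, 3.5) from centroid. f_tx = M·y/J = 6.897 kip/in; f_ty = M·x/J = 3.941 kip/in.
Resultant f_max = √[f_tx² + (f_v + f_ty)²] = √[6.897² + (1.593 + 3.941)²] = 8.843 kip/in.
Capacity per unit length: φr_n = 0.75 × 0.6 × 100 × (0.707 × 0.4375) = 13.92 kip/in.
8.843 ≤ 13.92 → adequate.

f_max ≈ 8.84 kip/in; adequate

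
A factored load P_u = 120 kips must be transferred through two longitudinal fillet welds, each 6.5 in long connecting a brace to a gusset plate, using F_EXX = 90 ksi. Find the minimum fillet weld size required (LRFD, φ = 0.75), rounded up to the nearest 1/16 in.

w = 3/8 in

Total weld length L = 13 in.
Required throat t_e = P_u / (φ × 0.6 F_EXX × L) = 120 / (0.75 × 0.6 × 90 × 13) = 0.2279 in.
Required leg w = t_e / 0.707 = 0.3224 in → use 3/8 in.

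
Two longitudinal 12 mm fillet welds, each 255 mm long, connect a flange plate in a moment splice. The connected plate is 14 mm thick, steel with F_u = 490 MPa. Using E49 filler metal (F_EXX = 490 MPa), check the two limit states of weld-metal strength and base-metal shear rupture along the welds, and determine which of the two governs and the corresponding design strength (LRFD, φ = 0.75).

t_e = 0.707 × 12 = 8.484 mm; L = 510 mm.
Weld metal: φR_n = 0.75 × 0.6 × 490 × 8.484 × 510 × 10⁻³ = 954.1 kN.
Base metal (shear rupture): φR_n = 0.75 × 0.6 × 490 × 14 × 510 × 10⁻³ = 1574 kN.
Governing: weld metal.

φR_n ≈ 954 kN (weld metal governs)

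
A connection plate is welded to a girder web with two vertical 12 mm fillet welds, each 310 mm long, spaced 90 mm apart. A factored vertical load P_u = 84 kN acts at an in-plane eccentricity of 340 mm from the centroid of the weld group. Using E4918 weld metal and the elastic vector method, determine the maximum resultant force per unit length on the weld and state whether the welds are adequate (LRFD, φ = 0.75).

f_max ≈ 790 N/mm; adequate

E49XX → F_EXX = 490 MPa.
Total weld length L_w = 620 mm. Treat welds as unit-width lines.
Polar moment about centroid: J = 2[d³/12 + d(b/2)²] = 2[310³/12 + 310×45²] = 6221000 mm³.
Direct shear f_v = P/L_w = 84×10³ / 620 = 135.5 N/mm (vertical).
Torsion M = P·e = 84×10³ × 340 = 28560000 N·mm.
Critical point at (x, y) = (45, 155) from centroid. f_tx = M·y/J = 711.6 N/mm; f_ty = M·x/J = 206.6 N/mm.
Resultant f_max = √[f_tx² + (f_v + f_ty)²] = √[711.6² + (135.5 + 206.6)²] = 789.6 N/mm.
Capacity per unit length: φr_n = 0.75 × 0.6 × 490 × (0.707 × 12) = 1871 N/mm.
789.6 ≤ 1871 → adequate.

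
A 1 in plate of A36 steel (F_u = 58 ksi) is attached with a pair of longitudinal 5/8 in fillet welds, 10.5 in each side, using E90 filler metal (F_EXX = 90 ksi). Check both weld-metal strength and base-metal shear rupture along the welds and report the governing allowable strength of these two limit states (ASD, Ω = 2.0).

R_n/Ω ≈ 251 kips (weld metal governs)

t_e = 0.707 × 0.625 = 0.4419 in; L = 21 in.
Weld metal: R_n/Ω = (1/2.0) × 0.6 × 90 × 0.4419 × 21 = 250.5 kips.
Base metal (shear rupture): R_n/Ω = (1/2.0) × 0.6 × 58 × 1 × 21 = 365.4 kips.
Governing: weld metal.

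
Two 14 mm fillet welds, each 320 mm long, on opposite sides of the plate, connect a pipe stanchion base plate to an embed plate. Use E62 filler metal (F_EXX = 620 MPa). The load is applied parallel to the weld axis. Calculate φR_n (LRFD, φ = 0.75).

Effective throat t_e = 0.707 × 14 = 9.898 mm.
Total length L = 640 mm; A_we = 9.898 × 640 = 6335 mm².
F_nw = 0.6 F_EXX = 0.6 × 620 = 372 MPa.
φR_n = 0.75 × 372 × 6335 × 10⁻³ = 1767 kN.

φR_n ≈ 1770 kN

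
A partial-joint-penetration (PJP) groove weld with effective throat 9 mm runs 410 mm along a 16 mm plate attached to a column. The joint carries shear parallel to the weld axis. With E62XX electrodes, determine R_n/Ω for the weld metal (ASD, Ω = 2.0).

R_n/Ω ≈ 686 kN

E62XX → F_EXX = 620 MPa.
Effective throat (given) t_e = 9 mm.
A_we = 9 × 410 = 3690 mm².
F_nw = 0.6 F_EXX = 372 MPa.
R_n/Ω = (372 × 3690) / 2.0 × 10⁻³ = 686.3 kN.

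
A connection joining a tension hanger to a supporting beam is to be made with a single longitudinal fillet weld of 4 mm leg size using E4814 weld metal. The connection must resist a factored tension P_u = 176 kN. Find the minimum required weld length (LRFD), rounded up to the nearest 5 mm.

L = 290 mm

E48XX → F_EXX = 480 MPa.
Throat t_e = 0.707 × 4 = 2.828 mm.
φr_n = 0.75 × 0.6 × 480 × 2.828 × 10⁻³ = 0.6108 kN/mm.
L_req = P_u / φr_n = 176 / 0.6108 = 288.1 mm total.
Round up → use L = 290 mm.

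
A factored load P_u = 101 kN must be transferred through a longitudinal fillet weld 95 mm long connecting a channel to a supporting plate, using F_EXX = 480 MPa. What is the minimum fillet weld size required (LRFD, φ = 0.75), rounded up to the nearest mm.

Total weld length L = 95 mm.
Required throat t_e = P_u / (φ × 0.6 F_EXX × L) = 101 / (0.75 × 0.6 × 480 × 95 × 10⁻³) = 4.922 mm.
Required leg w = t_e / 0.707 = 6.962 mm → use 7 mm.

w = 7 mm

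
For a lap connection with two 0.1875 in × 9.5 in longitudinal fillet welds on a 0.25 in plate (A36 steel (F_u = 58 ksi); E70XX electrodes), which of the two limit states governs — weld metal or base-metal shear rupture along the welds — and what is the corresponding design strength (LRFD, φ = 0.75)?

E70XX → F_EXX = 70 ksi.
t_e = 0.707 × 0.1875 = 0.1326 in; L = 19 in.
Weld metal: φR_n = 0.75 × 0.6 × 70 × 0.1326 × 19 = 79.34 kips.
Base metal (shear rupture): φR_n = 0.75 × 0.6 × 58 × 0.25 × 19 = 124 kips.
Governing: weld metal.

φR_n ≈ 79.3 kips (weld metal governs)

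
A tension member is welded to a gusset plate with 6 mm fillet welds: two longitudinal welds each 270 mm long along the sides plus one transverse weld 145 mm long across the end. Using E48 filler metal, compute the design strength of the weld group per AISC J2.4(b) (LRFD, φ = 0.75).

φR_n ≈ 628 kN

E48XX → F_EXX = 480 MPa.
t_e = 0.707 × 6 = 4.242 mm.
R_nwl = 0.6 × 480 × 4.242 × 540 × 10⁻³ = 659.7 kN (longitudinal, 2 welds).
R_nwt = 0.6 × 480 × 4.242 × 145 × 10⁻³ = 177.1 kN (transverse, base value).
(i) R_nwl + R_nwt = 836.9 kN; (ii) 0.85 R_nwl + 1.5 R_nwt = 826.5 kN.
R_n = max = 836.9 kN [governs: (i)]; φR_n = 627.6 kN.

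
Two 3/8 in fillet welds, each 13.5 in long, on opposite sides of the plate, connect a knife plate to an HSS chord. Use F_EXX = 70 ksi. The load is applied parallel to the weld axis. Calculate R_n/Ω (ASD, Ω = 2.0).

R_n/Ω ≈ 150 kip

Effective throat t_e = 0.707 × 0.375 = 0.2651 in.
Total length L = 27 in; A_we = 0.2651 × 27 = 7.158 in².
F_nw = 0.6 F_EXX = 0.6 × 70 = 42 ksi.
R_n = 42 × 7.158 = 300.7 kip; R_n/Ω = 300.7/2.0 = 150.3 kip.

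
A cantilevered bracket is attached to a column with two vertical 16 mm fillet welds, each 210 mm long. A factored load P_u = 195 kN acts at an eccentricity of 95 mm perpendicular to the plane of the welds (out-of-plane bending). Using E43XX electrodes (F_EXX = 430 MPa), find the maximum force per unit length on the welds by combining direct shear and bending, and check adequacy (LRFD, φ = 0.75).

f_max ≈ 1340 N/mm; adequate

L_w = 2 × 210 = 420 mm; section modulus (unit throat) S = 2 × L²/6 = 14700 mm².
Direct shear f_v = P/L_w = 195×10³/420 = 464.3 N/mm.
Moment M = P × e = 195×10³ × 95 = 18525000 N·mm; bending f_b = M/S = 1260 N/mm.
f_max = √(f_v² + f_b²) = √(464.3² + 1260²) = 1343 N/mm.
φr_n = 0.75 × 0.6 × 430 × (0.707 × 16) = 2189 N/mm → adequate.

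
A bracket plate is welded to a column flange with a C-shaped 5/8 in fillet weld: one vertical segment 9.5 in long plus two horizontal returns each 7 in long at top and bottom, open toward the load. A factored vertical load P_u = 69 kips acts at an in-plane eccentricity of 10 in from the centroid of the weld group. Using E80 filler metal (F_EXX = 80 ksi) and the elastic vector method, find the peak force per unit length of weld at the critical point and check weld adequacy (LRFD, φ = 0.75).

Total weld length L_w = 23.5 in. Treat welds as unit-width lines.
Centroid: x̄ = 2×7×3.5 / 23.5 = 2.085 in from the vertical weld.
Polar moment about centroid: J = I_x + I_y = [9.5³/12 + 2×7×4.75²] + [9.5×2.085² + 2(7³/12 + 7×1.415²)] = 513.8 in³.
Direct shear f_v = P/L_w = 69 / 23.5 = 2.936 kip/in (vertical).
Torsion M = P·e = 69 × 10 = 690 kip·in.
Critical point at (x, y) = (4.915, 4.75) from centroid. f_tx = M·y/J = 6.379 kip/in; f_ty = M·x/J = 6.6 kip/in.
Resultant f_max = √[f_tx² + (f_v + f_ty)²] = √[6.379² + (2.936 + 6.6)²] = 11.47 kip/in.
Capacity per unit length: φr_n = 0.75 × 0.6 × 80 × (0.707 × 0.625) = 15.91 kip/in.
11.47 ≤ 15.91 → adequate.

f_max ≈ 11.5 kip/in; adequate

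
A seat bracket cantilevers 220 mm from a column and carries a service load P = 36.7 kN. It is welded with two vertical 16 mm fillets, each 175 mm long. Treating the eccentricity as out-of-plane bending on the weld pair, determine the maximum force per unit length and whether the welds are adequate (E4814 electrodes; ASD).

f_max ≈ 798 N/mm; adequate

E48XX → F_EXX = 480 MPa.
L_w = 2 × 175 = 350 mm; section modulus (unit throat) S = 2 × L²/6 = 10210 mm².
Direct shear f_v = P/L_w = 36.7×10³/350 = 104.9 N/mm.
Moment M = P × e = 36.7×10³ × 220 = 8074000 N·mm; bending f_b = M/S = 790.9 N/mm.
f_max = √(f_v² + f_b²) = √(104.9² + 790.9²) = 797.8 N/mm.
r_n/Ω = (1/2.0) × 0.6 × 480 × (0.707 × 16) = 1629 N/mm → adequate.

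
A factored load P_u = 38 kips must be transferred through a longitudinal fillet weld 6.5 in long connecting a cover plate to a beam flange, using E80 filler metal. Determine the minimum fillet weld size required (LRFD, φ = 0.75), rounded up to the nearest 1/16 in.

E80XX → F_EXX = 80 ksi.
Total weld length L = 6.5 in.
Required throat t_e = P_u / (φ × 0.6 F_EXX × L) = 38 / (0.75 × 0.6 × 80 × 6.5) = 0.1624 in.
Required leg w = t_e / 0.707 = 0.2297 in → use 1/4 in.

w = 1/4 in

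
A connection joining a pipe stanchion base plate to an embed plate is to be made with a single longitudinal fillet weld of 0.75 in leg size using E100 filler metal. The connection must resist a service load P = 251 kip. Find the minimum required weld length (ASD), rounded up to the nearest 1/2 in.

E100XX → F_EXX = 100 ksi.
Throat t_e = 0.707 × 0.75 = 0.5302 in.
r_n/Ω = (0.6 × 100 × 0.5302) / 2.0 = 15.91 kip/in.
L_req = P / (r_n/Ω) = 251 / 15.91 = 15.78 in total.
Round up → use L = 16 in.

L = 16 in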